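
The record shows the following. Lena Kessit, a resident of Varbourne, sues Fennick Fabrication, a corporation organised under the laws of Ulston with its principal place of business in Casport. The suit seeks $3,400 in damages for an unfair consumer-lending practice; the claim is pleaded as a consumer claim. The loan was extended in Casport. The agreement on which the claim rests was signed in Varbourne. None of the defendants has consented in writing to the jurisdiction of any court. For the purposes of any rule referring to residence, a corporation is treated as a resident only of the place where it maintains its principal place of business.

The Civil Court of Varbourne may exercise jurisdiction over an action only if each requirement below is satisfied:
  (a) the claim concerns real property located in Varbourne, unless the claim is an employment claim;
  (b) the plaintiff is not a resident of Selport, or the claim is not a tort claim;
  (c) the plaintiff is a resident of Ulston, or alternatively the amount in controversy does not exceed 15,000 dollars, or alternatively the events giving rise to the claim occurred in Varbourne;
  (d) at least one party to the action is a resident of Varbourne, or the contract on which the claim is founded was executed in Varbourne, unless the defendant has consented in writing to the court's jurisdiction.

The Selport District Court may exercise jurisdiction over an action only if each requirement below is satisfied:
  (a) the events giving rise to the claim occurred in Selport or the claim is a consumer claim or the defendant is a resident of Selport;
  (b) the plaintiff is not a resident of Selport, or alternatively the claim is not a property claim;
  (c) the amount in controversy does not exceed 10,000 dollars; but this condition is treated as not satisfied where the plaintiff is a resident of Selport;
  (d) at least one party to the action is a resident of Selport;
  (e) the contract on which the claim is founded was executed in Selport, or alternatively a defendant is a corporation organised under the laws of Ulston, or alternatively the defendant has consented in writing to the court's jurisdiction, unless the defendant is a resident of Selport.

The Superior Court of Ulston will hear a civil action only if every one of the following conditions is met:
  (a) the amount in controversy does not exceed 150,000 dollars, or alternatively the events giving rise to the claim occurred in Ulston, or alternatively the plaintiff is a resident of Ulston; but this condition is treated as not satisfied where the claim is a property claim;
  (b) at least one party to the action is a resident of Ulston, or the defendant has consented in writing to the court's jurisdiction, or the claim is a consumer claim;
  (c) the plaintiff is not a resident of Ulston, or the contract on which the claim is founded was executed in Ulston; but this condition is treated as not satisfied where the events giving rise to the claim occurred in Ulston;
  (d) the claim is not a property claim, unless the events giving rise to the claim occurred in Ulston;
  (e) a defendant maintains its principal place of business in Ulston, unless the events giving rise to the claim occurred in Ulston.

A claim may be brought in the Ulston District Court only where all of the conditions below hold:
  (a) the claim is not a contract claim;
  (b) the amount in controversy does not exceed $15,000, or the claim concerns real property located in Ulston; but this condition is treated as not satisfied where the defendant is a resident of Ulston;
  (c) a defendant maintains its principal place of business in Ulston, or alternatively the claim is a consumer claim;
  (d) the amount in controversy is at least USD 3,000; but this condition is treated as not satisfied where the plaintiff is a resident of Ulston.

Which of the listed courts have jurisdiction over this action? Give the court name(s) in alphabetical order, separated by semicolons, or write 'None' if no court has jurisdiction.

The Civil Court of Varbourne:
  (a) The claim does not concern real property. Nor does the 'unless' clause help: the claim is a consumer claim, not an employment claim. Not satisfied.
  (b) The plaintiff resides in Varbourne, which is not Selport, which satisfies one of the alternatives. Satisfied.
  (c) The amount in controversy is $3,400, within the 15,000 dollars ceiling — that alternative is enough. Satisfied.
  (d) Lena Kessit resides in Varbourne, which satisfies one of the alternatives. Condition met.
  → No jurisdiction.
The Selport District Court:
  (a) The claim is a consumer claim — that alternative is enough. Satisfied.
  (b) The plaintiff resides in Varbourne, which is not Selport, so this disjunct is met. Met.
  (c) The amount in controversy is 3,400 dollars, within the USD 10,000 ceiling. And the carve-out is inapplicable — the plaintiff resides in Varbourne, not Selport. Condition met.
  (d) No party resides in Selport. Condition not met.
  (e) Fennick Fabrication is organised under the laws of Ulston — that alternative is enough. Met.
  → No jurisdiction.
The Superior Court of Ulston:
  (a) The amount in controversy is $3,400, within the $150,000 ceiling, which satisfies one of the alternatives. The carve-out does not apply: the claim is a consumer claim, not a property claim. Met.
  (b) The claim is a consumer claim, which satisfies one of the alternatives. Satisfied.
  (c) The plaintiff resides in Varbourne, which is not Ulston, which satisfies one of the alternatives. The carve-out does not apply: the operative events occurred in Casport, not Ulston. Satisfied.
  (d) The claim is a consumer claim, not a property claim. Met.
  (e) The corporate defendant(s) have their principal place of business in Casport, not Ulston. The proviso offers no rescue either, since the operative events occurred in Casport, not Ulston. Fails.
  → No jurisdiction.
The Ulston District Court:
  (a) The claim is a consumer claim, not a contract claim. Met.
  (b) The amount in controversy is $3,400, within the USD 15,000 ceiling — that alternative is enough. The carve-out does not apply: the defendant resides in Casport, not Ulston. Met.
  (c) The claim is a consumer claim, so this disjunct is met. Met.
  (d) The amount in controversy is USD 3,400, which meets the $3,000 floor. The carve-out does not apply: the plaintiff resides in Varbourne, not Ulston. Condition met.
  → All conditions met; jurisdiction exists.

the Ulston District Court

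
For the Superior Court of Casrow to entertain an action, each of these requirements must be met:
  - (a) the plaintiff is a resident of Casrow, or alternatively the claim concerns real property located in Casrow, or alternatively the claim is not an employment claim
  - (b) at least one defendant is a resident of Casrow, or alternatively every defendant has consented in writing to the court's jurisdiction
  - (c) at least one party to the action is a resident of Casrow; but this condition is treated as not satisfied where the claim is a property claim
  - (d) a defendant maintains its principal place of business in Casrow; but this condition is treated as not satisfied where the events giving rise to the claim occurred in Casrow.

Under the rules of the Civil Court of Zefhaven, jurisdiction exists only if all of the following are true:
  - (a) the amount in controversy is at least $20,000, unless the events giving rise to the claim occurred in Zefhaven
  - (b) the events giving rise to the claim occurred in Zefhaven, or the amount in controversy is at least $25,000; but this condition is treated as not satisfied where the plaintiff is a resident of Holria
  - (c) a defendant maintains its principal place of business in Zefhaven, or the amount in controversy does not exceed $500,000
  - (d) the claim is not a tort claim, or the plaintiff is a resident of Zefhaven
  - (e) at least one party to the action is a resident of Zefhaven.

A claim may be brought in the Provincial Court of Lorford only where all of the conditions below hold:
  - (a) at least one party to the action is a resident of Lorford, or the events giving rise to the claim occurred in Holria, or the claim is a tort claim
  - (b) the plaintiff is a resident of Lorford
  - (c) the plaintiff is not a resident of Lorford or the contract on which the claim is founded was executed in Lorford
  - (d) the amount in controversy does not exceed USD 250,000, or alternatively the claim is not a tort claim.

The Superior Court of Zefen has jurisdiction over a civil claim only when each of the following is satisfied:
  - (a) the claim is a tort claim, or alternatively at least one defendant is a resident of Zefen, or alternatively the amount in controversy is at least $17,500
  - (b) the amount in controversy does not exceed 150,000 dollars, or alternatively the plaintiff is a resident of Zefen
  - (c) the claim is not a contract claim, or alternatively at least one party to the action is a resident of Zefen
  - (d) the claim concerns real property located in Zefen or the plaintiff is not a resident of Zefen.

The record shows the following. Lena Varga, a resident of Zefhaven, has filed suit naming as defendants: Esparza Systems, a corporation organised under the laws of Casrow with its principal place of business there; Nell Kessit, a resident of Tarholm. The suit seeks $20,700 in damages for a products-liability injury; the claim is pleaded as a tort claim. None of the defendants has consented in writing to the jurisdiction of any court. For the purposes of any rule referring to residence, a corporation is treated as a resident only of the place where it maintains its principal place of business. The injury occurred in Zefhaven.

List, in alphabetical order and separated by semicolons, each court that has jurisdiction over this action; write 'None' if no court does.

The Superior Court of Casrow:
  (a) The claim is a tort claim, not an employment claim — that alternative is enough. Met.
  (b) Esparza Systems resides in Casrow, so one alternative holds. Met.
  (c) Esparza Systems resides in Casrow. And the carve-out is inapplicable — the claim is a tort claim, not a property claim. Met.
  (d) Esparza Systems has its principal place of business in Casrow. And the carve-out is inapplicable — the operative events occurred in Zefhaven, not Casrow. Satisfied.
  → Jurisdiction lies.
The Civil Court of Zefhaven:
  (a) The amount in controversy is USD 20,700, which meets the USD 20,000 floor. Satisfied.
  (b) The operative events occurred in Zefhaven, so one alternative holds. The exception is not triggered, since the plaintiff resides in Zefhaven, not Holria. Satisfied.
  (c) The amount in controversy is 20,700 dollars, within the 500,000 dollars ceiling, which satisfies one of the alternatives. Met.
  (d) The plaintiff resides in Zefhaven, so one alternative holds. Satisfied.
  (e) Lena Varga resides in Zefhaven. Satisfied.
  → All conditions met; jurisdiction exists.
The Provincial Court of Lorford:
  (a) The claim is a tort claim — that alternative is enough. Satisfied.
  (b) The plaintiff resides in Zefhaven, not Lorford. Not satisfied.
  (c) The plaintiff resides in Zefhaven, which is not Lorford — that alternative is enough. Satisfied.
  (d) The amount in controversy is USD 20,700, within the 250,000 dollars ceiling, so this disjunct is met. Condition met.
  → No jurisdiction.
The Superior Court of Zefen:
  (a) The claim is a tort claim — that alternative is enough. Met.
  (b) The amount in controversy is 20,700 dollars, within the USD 150,000 ceiling, which satisfies one of the alternatives. Met.
  (c) The claim is a tort claim, not a contract claim, which satisfies one of the alternatives. Met.
  (d) The plaintiff resides in Zefhaven, which is not Zefen, which satisfies one of the alternatives. Satisfied.
  → Every requirement is satisfied — jurisdiction.

the Civil Court of Zefhaven; the Superior Court of Casrow; the Superior Court of Zefen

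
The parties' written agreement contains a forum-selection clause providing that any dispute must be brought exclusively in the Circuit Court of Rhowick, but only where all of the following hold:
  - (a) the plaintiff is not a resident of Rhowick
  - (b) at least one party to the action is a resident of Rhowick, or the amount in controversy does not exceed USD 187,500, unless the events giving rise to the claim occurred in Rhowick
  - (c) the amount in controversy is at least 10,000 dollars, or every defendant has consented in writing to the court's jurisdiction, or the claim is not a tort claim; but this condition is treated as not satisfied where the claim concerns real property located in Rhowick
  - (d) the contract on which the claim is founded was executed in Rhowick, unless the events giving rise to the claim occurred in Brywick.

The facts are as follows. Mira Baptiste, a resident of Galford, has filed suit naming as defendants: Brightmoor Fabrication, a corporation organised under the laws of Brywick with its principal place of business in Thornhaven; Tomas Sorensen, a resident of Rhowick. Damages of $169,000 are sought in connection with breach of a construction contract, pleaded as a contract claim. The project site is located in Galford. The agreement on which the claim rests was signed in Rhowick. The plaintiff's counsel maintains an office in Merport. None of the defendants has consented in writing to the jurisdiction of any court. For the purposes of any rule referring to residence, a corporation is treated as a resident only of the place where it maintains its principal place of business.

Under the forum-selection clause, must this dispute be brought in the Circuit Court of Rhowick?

Yes

The Circuit Court of Rhowick:
  (a) The plaintiff resides in Galford, which is not Rhowick. Condition met.
  (b) Tomas Sorensen resides in Rhowick, so one alternative holds. Met.
  (c) The amount in controversy is $169,000, which meets the USD 10,000 floor, so this disjunct is met. And the carve-out is inapplicable — the claim does not concern real property. Satisfied.
  (d) The contract was executed in Rhowick. Condition met.
  → Forum clause is triggered.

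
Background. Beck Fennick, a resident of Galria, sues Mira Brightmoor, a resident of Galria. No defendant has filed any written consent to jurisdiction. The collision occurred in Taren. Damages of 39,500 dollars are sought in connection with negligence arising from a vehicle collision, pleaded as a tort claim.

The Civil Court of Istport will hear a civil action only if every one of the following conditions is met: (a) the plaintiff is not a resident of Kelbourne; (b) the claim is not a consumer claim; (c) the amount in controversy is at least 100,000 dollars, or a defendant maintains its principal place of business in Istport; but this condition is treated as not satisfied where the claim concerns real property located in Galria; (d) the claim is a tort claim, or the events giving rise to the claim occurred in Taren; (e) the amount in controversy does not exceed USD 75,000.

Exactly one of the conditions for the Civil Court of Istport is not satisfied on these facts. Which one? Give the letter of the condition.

The Civil Court of Istport:
  (a) The plaintiff resides in Galria, which is not Kelbourne. Condition met.
  (b) The claim is a tort claim, not a consumer claim. Satisfied.
  (c) The amount in controversy is $39,500, below the USD 100,000 floor; no defendant is a corporation — every alternative fails. Not met.
  (d) The claim is a tort claim, so this disjunct is met. Condition met.
  (e) The amount in controversy is USD 39,500, within the USD 75,000 ceiling. Met.
Only condition (c) fails.

(c)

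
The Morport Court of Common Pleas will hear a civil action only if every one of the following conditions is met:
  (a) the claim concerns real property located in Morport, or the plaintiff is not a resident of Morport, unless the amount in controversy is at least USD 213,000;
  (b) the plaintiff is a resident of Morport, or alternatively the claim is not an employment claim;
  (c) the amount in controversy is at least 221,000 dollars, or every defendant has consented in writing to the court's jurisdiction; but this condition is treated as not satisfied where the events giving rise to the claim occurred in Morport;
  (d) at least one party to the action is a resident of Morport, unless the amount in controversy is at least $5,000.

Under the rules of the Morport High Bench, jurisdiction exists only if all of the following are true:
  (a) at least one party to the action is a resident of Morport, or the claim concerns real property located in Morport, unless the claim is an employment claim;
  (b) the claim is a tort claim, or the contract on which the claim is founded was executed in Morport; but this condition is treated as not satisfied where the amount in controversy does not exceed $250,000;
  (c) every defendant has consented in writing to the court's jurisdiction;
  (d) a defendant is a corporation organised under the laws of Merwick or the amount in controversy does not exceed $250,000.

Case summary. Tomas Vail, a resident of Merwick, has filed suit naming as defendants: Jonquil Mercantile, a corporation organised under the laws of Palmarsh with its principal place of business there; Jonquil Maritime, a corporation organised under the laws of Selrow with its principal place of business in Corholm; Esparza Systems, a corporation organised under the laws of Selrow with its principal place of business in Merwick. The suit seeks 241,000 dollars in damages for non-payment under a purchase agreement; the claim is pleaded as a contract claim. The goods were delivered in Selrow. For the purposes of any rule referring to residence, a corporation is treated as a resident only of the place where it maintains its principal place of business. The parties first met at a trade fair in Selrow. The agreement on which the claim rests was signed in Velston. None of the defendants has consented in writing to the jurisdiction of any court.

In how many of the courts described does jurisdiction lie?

The Morport Court of Common Pleas:
  (a) The plaintiff resides in Merwick, which is not Morport, so one alternative holds. Satisfied.
  (b) The claim is a contract claim, not an employment claim, so one alternative holds. Condition met.
  (c) The amount in controversy is 241,000 dollars, which meets the USD 221,000 floor, so one alternative holds. The exception is not triggered, since the operative events occurred in Selrow, not Morport. Satisfied.
  (d) No party resides in Morport. However, the amount in controversy is $241,000, which meets the USD 5,000 floor, so the 'unless' proviso supplies this condition. Met.
  → Jurisdiction lies.
The Morport High Bench:
  (a) No party resides in Morport; the claim does not concern real property — none of the alternatives is met. The proviso offers no rescue either, since the claim is a contract claim, not an employment claim. Not met.
  (b) The claim is a contract claim, not a tort claim; the contract was executed in Velston, not Morport — none of the alternatives is met. Fails.
  (c) No such written consent has been filed. Condition not met.
  (d) The amount in controversy is USD 241,000, within the $250,000 ceiling, which satisfies one of the alternatives. Satisfied.
  → The court lacks jurisdiction.
Courts with jurisdiction: the Morport Court of Common Pleas — 1 in total.

1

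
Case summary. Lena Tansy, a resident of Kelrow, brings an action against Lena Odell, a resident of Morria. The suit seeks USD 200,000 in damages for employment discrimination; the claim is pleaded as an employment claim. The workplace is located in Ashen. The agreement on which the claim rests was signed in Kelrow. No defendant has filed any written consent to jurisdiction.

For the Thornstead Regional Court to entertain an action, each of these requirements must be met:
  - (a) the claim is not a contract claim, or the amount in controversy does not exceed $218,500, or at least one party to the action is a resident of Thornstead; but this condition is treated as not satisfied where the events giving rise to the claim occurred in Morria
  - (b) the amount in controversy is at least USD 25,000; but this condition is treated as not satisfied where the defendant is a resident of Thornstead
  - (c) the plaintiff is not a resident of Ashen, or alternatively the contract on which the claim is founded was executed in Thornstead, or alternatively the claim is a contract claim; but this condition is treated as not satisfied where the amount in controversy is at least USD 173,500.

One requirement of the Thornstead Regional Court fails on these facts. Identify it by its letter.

The Thornstead Regional Court:
  (a) The claim is an employment claim, not a contract claim, so one alternative holds. And the carve-out is inapplicable — the operative events occurred in Ashen, not Morria. Met.
  (b) The amount in controversy is $200,000, which meets the 25,000 dollars floor. The carve-out does not apply: the defendant resides in Morria, not Thornstead. Satisfied.
  (c) The plaintiff resides in Kelrow, which is not Ashen, so one alternative holds. But the amount in controversy is 200,000 dollars, which meets the $173,500 floor, triggering the carve-out and defeating this condition. Not met.
Only condition (c) fails.

(c)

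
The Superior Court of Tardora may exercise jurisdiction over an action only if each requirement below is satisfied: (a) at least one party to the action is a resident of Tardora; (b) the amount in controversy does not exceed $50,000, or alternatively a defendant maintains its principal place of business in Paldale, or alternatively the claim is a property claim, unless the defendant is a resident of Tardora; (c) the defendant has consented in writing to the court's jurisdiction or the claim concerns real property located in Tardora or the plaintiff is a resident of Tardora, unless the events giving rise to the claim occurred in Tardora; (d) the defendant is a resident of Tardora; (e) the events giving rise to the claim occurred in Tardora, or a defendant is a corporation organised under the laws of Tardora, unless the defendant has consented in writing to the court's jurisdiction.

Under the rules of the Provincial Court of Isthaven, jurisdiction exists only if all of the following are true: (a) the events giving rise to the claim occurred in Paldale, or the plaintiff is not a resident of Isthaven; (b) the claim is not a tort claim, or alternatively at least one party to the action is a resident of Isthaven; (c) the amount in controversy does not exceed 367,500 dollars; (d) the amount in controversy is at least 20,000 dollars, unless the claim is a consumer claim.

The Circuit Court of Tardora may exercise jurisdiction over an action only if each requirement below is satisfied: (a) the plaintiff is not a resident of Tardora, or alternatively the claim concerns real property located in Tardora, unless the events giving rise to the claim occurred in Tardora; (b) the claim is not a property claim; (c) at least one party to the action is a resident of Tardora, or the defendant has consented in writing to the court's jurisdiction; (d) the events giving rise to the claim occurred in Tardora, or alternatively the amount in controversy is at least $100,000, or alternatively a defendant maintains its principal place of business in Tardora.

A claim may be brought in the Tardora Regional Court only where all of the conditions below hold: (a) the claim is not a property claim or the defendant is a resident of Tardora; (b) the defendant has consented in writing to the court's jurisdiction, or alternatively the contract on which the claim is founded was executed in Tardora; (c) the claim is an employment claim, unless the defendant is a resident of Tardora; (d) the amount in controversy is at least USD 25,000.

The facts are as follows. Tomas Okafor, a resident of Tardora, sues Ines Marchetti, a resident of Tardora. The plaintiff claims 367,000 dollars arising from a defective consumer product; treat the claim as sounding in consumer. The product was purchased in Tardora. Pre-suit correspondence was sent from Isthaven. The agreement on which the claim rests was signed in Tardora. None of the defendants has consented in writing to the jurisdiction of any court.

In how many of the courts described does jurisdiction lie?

4

The Superior Court of Tardora:
  (a) Tomas Okafor resides in Tardora. Satisfied.
  (b) The amount in controversy is $367,000, above the USD 50,000 ceiling; no defendant is a corporation; the claim is a consumer claim, not a property claim — every alternative fails. But the defendant resides in Tardora, and the 'unless' clause therefore excuses the requirement. Satisfied.
  (c) The plaintiff resides in Tardora — that alternative is enough. Met.
  (d) The defendant resides in Tardora. Satisfied.
  (e) The operative events occurred in Tardora, so one alternative holds. Condition met.
  → All conditions met; jurisdiction exists.
The Provincial Court of Isthaven:
  (a) The plaintiff resides in Tardora, which is not Isthaven, so this disjunct is met. Satisfied.
  (b) The claim is a consumer claim, not a tort claim, which satisfies one of the alternatives. Satisfied.
  (c) The amount in controversy is 367,000 dollars, within the 367,500 dollars ceiling. Met.
  (d) The amount in controversy is 367,000 dollars, which meets the $20,000 floor. Satisfied.
  → Every requirement is satisfied — jurisdiction.
The Circuit Court of Tardora:
  (a) The plaintiff resides in Tardora; the claim does not concern real property — no alternative holds. The proviso rescues it, though: the operative events occurred in Tardora. Condition met.
  (b) The claim is a consumer claim, not a property claim. Satisfied.
  (c) Tomas Okafor resides in Tardora, so this disjunct is met. Condition met.
  (d) The operative events occurred in Tardora — that alternative is enough. Satisfied.
  → The court has jurisdiction.
The Tardora Regional Court:
  (a) The claim is a consumer claim, not a property claim, so this disjunct is met. Satisfied.
  (b) The contract was executed in Tardora, so this disjunct is met. Satisfied.
  (c) The claim is a consumer claim, not an employment claim. But the defendant resides in Tardora, and the 'unless' clause therefore excuses the requirement. Condition met.
  (d) The amount in controversy is 367,000 dollars, which meets the $25,000 floor. Condition met.
  → Every requirement is satisfied — jurisdiction.
Courts with jurisdiction: the Superior Court of Tardora, the Provincial Court of Isthaven, the Circuit Court of Tardora, the Tardora Regional Court — 4 in total.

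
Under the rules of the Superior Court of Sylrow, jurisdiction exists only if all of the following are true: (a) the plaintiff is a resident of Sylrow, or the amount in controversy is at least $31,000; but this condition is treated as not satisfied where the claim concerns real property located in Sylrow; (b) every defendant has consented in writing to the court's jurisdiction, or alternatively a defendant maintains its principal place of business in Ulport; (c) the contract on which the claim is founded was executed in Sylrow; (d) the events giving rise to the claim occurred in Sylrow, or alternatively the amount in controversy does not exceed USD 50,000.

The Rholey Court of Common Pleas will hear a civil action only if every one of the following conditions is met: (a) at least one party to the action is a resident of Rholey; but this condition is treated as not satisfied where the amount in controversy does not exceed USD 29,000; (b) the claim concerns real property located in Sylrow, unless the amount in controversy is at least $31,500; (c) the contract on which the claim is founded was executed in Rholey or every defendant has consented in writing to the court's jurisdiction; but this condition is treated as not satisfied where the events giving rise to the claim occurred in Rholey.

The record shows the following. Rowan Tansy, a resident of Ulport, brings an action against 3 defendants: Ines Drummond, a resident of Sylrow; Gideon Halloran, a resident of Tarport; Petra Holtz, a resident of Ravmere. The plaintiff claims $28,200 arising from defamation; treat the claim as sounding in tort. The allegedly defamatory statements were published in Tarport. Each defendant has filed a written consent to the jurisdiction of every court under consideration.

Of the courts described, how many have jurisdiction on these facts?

0

The Superior Court of Sylrow:
  (a) The plaintiff resides in Ulport, not Sylrow; the amount in controversy is $28,200, below the $31,000 floor — none of the alternatives is met. Not satisfied.
  (b) Every defendant has filed written consent, so this disjunct is met. Met.
  (c) No contract (and hence no place of execution) is alleged. Fails.
  (d) The amount in controversy is 28,200 dollars, within the $50,000 ceiling, so this disjunct is met. Satisfied.
  → The court lacks jurisdiction.
The Rholey Court of Common Pleas:
  (a) No party resides in Rholey. Fails.
  (b) The claim does not concern real property. And the amount in controversy is USD 28,200, below the 31,500 dollars floor, so the proviso does not save it. Fails.
  (c) Every defendant has filed written consent, which satisfies one of the alternatives. The carve-out does not apply: the operative events occurred in Tarport, not Rholey. Met.
  → The court lacks jurisdiction.
No court satisfies all of its conditions.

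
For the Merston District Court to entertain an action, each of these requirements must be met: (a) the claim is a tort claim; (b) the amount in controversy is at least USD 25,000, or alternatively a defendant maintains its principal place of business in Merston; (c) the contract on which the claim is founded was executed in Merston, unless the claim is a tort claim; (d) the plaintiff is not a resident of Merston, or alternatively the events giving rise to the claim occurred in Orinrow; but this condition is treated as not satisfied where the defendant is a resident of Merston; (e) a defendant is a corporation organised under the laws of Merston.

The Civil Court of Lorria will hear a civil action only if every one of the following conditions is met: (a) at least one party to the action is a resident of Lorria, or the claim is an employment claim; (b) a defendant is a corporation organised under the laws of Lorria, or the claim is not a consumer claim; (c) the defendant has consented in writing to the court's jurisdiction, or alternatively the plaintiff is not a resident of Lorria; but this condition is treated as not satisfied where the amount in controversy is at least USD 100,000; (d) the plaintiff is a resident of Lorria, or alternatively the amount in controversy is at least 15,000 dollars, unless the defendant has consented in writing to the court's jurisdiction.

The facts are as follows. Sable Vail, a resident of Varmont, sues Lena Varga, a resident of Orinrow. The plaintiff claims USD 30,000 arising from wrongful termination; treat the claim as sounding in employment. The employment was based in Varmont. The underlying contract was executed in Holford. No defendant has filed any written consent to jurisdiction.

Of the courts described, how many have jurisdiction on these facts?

1

The Merston District Court:
  (a) The claim is an employment claim, not a tort claim. Not met.
  (b) The amount in controversy is $30,000, which meets the USD 25,000 floor, which satisfies one of the alternatives. Satisfied.
  (c) The contract was executed in Holford, not Merston. Nor does the 'unless' clause help: the claim is an employment claim, not a tort claim. Not met.
  (d) The plaintiff resides in Varmont, which is not Merston — that alternative is enough. The exception is not triggered, since the defendant resides in Orinrow, not Merston. Met.
  (e) No defendant is a corporation. Not met.
  → No jurisdiction.
The Civil Court of Lorria:
  (a) The claim is an employment claim — that alternative is enough. Satisfied.
  (b) The claim is an employment claim, not a consumer claim, so this disjunct is met. Satisfied.
  (c) The plaintiff resides in Varmont, which is not Lorria — that alternative is enough. The carve-out does not apply: the amount in controversy is $30,000, below the 100,000 dollars floor. Met.
  (d) The amount in controversy is 30,000 dollars, which meets the $15,000 floor, which satisfies one of the alternatives. Condition met.
  → The court has jurisdiction.
Courts with jurisdiction: the Civil Court of Lorria — 1 in total.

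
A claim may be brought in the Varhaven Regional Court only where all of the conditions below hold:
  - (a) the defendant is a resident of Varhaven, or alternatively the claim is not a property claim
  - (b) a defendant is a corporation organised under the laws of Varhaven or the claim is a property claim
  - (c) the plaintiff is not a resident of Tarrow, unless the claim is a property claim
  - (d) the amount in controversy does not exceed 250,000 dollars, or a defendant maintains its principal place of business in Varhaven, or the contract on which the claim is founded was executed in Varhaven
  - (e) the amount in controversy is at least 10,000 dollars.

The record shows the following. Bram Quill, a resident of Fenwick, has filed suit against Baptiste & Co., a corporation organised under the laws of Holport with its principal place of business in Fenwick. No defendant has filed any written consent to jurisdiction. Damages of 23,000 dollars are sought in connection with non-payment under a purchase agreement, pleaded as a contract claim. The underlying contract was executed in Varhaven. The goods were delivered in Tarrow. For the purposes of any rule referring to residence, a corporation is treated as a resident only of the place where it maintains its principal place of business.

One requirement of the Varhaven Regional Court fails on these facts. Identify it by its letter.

(b)

The Varhaven Regional Court:
  (a) The claim is a contract claim, not a property claim, so this disjunct is met. Condition met.
  (b) The corporate defendant(s) are organised in Holport, not Varhaven; the claim is a contract claim, not a property claim — no alternative holds. Not met.
  (c) The plaintiff resides in Fenwick, which is not Tarrow. Satisfied.
  (d) The amount in controversy is 23,000 dollars, within the USD 250,000 ceiling — that alternative is enough. Met.
  (e) The amount in controversy is $23,000, which meets the USD 10,000 floor. Met.
Only condition (b) fails.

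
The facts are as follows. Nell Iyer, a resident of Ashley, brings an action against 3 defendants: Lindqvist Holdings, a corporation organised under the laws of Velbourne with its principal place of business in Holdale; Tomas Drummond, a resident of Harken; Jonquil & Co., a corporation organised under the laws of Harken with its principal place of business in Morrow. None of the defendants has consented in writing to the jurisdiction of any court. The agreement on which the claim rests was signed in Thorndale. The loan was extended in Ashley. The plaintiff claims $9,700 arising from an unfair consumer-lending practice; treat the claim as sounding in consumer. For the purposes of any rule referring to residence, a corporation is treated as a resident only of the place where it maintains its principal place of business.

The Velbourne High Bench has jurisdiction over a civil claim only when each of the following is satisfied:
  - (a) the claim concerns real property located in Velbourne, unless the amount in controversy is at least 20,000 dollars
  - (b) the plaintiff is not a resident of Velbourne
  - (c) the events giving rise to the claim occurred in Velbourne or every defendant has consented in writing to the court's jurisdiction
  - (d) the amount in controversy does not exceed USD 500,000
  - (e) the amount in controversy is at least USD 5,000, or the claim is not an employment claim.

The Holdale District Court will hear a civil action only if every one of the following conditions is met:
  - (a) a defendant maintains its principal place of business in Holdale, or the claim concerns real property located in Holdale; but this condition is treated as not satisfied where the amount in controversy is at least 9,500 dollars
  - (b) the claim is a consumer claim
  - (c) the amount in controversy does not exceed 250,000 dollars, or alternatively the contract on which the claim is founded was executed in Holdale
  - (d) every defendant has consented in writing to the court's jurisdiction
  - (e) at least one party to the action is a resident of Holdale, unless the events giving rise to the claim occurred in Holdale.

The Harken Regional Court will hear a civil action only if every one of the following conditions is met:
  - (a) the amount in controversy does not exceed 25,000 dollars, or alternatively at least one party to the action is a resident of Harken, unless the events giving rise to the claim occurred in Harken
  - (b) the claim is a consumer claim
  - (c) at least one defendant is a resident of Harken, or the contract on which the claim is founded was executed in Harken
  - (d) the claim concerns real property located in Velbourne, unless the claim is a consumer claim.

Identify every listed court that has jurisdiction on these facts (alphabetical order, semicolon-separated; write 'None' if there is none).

the Harken Regional Court

The Velbourne High Bench:
  (a) The claim does not concern real property. Nor does the 'unless' clause help: the amount in controversy is 9,700 dollars, below the USD 20,000 floor. Fails.
  (b) The plaintiff resides in Ashley, which is not Velbourne. Satisfied.
  (c) The operative events occurred in Ashley, not Velbourne; no such written consent has been filed — none of the alternatives is met. Condition not met.
  (d) The amount in controversy is 9,700 dollars, within the USD 500,000 ceiling. Met.
  (e) The amount in controversy is $9,700, which meets the $5,000 floor — that alternative is enough. Condition met.
  → Not every requirement is met — no jurisdiction.
The Holdale District Court:
  (a) Lindqvist Holdings has its principal place of business in Holdale, so one alternative holds. But the amount in controversy is USD 9,700, which meets the USD 9,500 floor, triggering the carve-out and defeating this condition. Fails.
  (b) The claim is a consumer claim. Satisfied.
  (c) The amount in controversy is $9,700, within the USD 250,000 ceiling, so one alternative holds. Met.
  (d) No such written consent has been filed. Fails.
  (e) Lindqvist Holdings resides in Holdale. Satisfied.
  → Not every requirement is met — no jurisdiction.
The Harken Regional Court:
  (a) The amount in controversy is 9,700 dollars, within the 25,000 dollars ceiling, so this disjunct is met. Satisfied.
  (b) The claim is a consumer claim. Met.
  (c) Tomas Drummond resides in Harken, so one alternative holds. Satisfied.
  (d) The claim does not concern real property. However, the claim is a consumer claim, so the 'unless' proviso supplies this condition. Met.
  → All conditions met; jurisdiction exists.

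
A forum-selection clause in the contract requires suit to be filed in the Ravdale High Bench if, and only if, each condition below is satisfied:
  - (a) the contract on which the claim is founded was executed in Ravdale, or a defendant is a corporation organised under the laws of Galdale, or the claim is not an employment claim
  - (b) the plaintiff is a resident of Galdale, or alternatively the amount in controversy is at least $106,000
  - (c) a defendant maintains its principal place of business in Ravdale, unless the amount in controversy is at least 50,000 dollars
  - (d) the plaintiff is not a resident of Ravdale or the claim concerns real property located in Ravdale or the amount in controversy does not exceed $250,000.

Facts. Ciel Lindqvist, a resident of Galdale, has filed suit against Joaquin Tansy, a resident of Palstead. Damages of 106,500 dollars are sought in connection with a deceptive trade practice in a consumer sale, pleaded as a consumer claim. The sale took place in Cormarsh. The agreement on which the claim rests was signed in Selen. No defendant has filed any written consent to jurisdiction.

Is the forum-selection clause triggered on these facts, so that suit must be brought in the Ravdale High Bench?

Yes

The Ravdale High Bench:
  (a) The claim is a consumer claim, not an employment claim — that alternative is enough. Met.
  (b) The plaintiff resides in Galdale, which satisfies one of the alternatives. Satisfied.
  (c) No defendant is a corporation. But the amount in controversy is $106,500, which meets the $50,000 floor, and the 'unless' clause therefore excuses the requirement. Satisfied.
  (d) The plaintiff resides in Galdale, which is not Ravdale — that alternative is enough. Met.
  → Forum clause is triggered.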